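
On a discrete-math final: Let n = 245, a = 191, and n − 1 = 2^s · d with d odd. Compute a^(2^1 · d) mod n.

151

n − 1 = 244 = 2^2 · 61, so s = 2 and d = 61.
x_0 = 191^61 mod 245 = 51.
x_1 = 51^2 mod 245 = 151.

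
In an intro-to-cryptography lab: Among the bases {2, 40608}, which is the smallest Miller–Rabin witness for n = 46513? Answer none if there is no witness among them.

2

n − 1 = 46512 = 2^4 · 2907, so s = 4 and d = 2907.
Base 2: x_0 = 2^2907 mod 46513 = 27723. x_0 is neither 1 nor 46512, so continue squaring. x_1 = 27723^2 mod 46513 = 30430. x_2 = 30430^2 mod 46513 = 4096. x_3 = 4096^2 mod 46513 = 32536. Reached i = s−1 = 3 without hitting −1: 2 is a Miller–Rabin witness and 46513 is composite.
Base 40608: x_0 = 40608^2907 mod 46513 = 4368. x_0 is neither 1 nor 46512, so continue squaring. x_1 = 4368^2 mod 46513 = 9094. x_2 = 9094^2 mod 46513 = 722. x_3 = 722^2 mod 46513 = 9641. Reached i = s−1 = 3 without hitting −1: 40608 is a Miller–Rabin witness and 46513 is composite.
The smallest witness among the given bases is 2.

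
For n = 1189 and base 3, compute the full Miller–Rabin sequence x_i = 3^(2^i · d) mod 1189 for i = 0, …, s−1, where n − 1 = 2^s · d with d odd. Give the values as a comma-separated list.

n − 1 = 1188 = 2^2 · 297, so s = 2 and d = 297.
x_0 = 3^297 mod 1189 = 495.
x_1 = 495^2 mod 1189 = 91.

495, 91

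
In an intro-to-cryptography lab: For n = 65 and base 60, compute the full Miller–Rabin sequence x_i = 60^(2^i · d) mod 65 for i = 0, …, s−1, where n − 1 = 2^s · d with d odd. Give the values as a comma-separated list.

n − 1 = 64 = 2^6 · 1, so s = 6 and d = 1.
x_0 = 60^1 mod 65 = 60.
x_1 = 60^2 mod 65 = 25.
x_2 = 25^2 mod 65 = 40.
x_3 = 40^2 mod 65 = 40.
x_4 = 40^2 mod 65 = 40.
x_5 = 40^2 mod 65 = 40.

60, 25, 40, 40, 40, 40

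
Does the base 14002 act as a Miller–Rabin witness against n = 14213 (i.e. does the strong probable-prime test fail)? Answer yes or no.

n − 1 = 14212 = 2^2 · 3553, so s = 2 and d = 3553.
x_0 = 14002^3553 mod 14213 = 4933.
x_0 is neither 1 nor 14212, so continue squaring.
x_1 = 4933^2 mod 14213 = 1833.
Reached i = s−1 = 1 without hitting −1: 14002 is a Miller–Rabin witness and 14213 is composite.

yes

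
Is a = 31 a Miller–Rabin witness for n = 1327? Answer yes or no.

n − 1 = 1326 = 2^1 · 663, so s = 1 and d = 663.
x_0 = 31^663 mod 1327 = 1326.
x_0 = 1326 ≡ −1, so 31 is not a witness.

no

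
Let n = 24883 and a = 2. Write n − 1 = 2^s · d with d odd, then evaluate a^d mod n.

n − 1 = 24882 = 2^1 · 12441, so s = 1 and d = 12441.
2^12441 mod 24883 = 17945.

17945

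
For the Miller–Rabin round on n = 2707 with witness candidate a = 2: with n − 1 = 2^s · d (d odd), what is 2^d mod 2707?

2706

n − 1 = 2706 = 2^1 · 1353, so s = 1 and d = 1353.
2^1353 mod 2707 = 2706.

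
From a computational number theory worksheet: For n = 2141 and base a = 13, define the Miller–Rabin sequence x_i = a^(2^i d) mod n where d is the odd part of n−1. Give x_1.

1

n − 1 = 2140 = 2^2 · 535, so s = 2 and d = 535.
Repeated squaring mod 2141: 13^1 ≡ 13, 13^2 ≡ 169, 13^4 ≡ 728, 13^8 ≡ 1157, 13^16 ≡ 524, 13^32 ≡ 528, 13^64 ≡ 454, 13^128 ≡ 580, 13^256 ≡ 263, 13^512 ≡ 657.
535 = 512 + 16 + 4 + 2 + 1, so 13^535 ≡ 657·524·728·169·13 ≡ 1 (mod 2141).
x_0 = 1.
x_1 = 1^2 mod 2141 = 1.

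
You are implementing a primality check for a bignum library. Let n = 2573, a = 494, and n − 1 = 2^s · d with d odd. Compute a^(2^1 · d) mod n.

870

n − 1 = 2572 = 2^2 · 643, so s = 2 and d = 643.
x_0 = 494^643 mod 2573 = 2224.
x_1 = 2224^2 mod 2573 = 870.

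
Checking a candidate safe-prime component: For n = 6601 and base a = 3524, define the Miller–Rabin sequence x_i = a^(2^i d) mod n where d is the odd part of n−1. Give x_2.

1

n − 1 = 6600 = 2^3 · 825, so s = 3 and d = 825.
x_0 = 3524^825 mod 6601 = 3863.
x_1 = 3863^2 mod 6601 = 4509.
x_2 = 4509^2 mod 6601 = 1.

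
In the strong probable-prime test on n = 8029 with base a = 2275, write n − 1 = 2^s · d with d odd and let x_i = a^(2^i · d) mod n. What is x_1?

1442

n − 1 = 8028 = 2^2 · 2007, so s = 2 and d = 2007.
x_0 = 2275^2007 mod 8029 = 3003.
x_1 = 3003^2 mod 8029 = 1442.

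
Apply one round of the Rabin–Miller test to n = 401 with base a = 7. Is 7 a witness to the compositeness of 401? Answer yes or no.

no

n − 1 = 400 = 2^4 · 25, so s = 4 and d = 25.
x_0 = 7^25 mod 401 = 303.
x_0 is neither 1 nor 400, so continue squaring.
x_1 = 303^2 mod 401 = 381.
x_2 = 381^2 mod 401 = 400.
x_2 ≡ −1, so 7 is not a witness.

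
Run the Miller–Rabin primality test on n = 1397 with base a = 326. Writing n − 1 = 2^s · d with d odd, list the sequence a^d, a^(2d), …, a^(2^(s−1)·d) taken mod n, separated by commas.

n − 1 = 1396 = 2^2 · 349, so s = 2 and d = 349.
x_0 = 326^349 mod 1397 = 811.
x_1 = 811^2 mod 1397 = 1131.

811, 1131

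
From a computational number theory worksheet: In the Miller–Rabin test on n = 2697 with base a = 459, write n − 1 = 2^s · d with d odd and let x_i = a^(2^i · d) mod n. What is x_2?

n − 1 = 2696 = 2^3 · 337, so s = 3 and d = 337.
x_0 = 459^337 mod 2697 = 459.
x_1 = 459^2 mod 2697 = 315.
x_2 = 315^2 mod 2697 = 2133.

2133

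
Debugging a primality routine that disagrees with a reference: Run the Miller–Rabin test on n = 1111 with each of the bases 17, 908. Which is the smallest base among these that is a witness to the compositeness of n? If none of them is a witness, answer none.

none

n − 1 = 1110 = 2^1 · 555, so s = 1 and d = 555.
Base 17: x_0 = 17^555 mod 1111 = 1110. x_0 = 1110 ≡ −1, so 17 is not a witness.
Base 908: x_0 = 908^555 mod 1111 = 1110. x_0 = 1110 ≡ −1, so 908 is not a witness.
No listed base is a witness for 1111.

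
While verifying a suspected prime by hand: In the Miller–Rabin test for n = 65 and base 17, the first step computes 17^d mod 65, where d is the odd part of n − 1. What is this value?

17

n − 1 = 64 = 2^6 · 1, so s = 6 and d = 1.
17^1 mod 65 = 17.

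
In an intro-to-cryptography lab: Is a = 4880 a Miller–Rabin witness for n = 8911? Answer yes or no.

no

n − 1 = 8910 = 2^1 · 4455, so s = 1 and d = 4455.
x_0 = 4880^4455 mod 8911 = 1.
x_0 = 1, so 4880 is not a witness.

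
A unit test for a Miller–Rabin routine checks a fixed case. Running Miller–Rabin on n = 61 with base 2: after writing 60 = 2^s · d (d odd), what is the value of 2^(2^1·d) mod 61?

n − 1 = 60 = 2^2 · 15, so s = 2 and d = 15.
x_0 = 2^15 mod 61 = 11.
x_1 = 11^2 mod 61 = 60.

60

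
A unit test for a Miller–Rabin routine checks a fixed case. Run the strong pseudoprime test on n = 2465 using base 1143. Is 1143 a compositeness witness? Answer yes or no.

n − 1 = 2464 = 2^5 · 77, so s = 5 and d = 77.
Repeated squaring mod 2465: 1143^1 ≡ 1143, 1143^2 ≡ 2464, 1143^4 ≡ 1, 1143^8 ≡ 1, 1143^16 ≡ 1, 1143^32 ≡ 1, 1143^64 ≡ 1.
77 = 64 + 8 + 4 + 1, so 1143^77 ≡ 1·1·1·1143 ≡ 1143 (mod 2465).
x_0 = 1143^77 mod 2465 = 1143.
x_0 is neither 1 nor 2464, so continue squaring.
x_1 = 1143^2 mod 2465 = 2464.
x_1 ≡ −1, so 1143 is not a witness.

no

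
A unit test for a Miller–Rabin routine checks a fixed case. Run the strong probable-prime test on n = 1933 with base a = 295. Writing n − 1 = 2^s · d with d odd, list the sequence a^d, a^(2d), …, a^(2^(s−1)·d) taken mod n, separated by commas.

1335, 1932

n − 1 = 1932 = 2^2 · 483, so s = 2 and d = 483.
x_0 = 295^483 mod 1933 = 1335.
x_1 = 1335^2 mod 1933 = 1932.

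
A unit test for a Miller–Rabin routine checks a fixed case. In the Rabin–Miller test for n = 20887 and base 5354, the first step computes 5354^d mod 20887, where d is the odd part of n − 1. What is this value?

n − 1 = 20886 = 2^1 · 10443, so s = 1 and d = 10443.
5354^10443 mod 20887 = 1.

1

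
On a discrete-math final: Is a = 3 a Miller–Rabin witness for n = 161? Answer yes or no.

yes

n − 1 = 160 = 2^5 · 5, so s = 5 and d = 5.
Repeated squaring mod 161: 3^1 ≡ 3, 3^2 ≡ 9, 3^4 ≡ 81.
5 = 4 + 1, so 3^5 ≡ 81·3 ≡ 82 (mod 161).
x_0 = 3^5 mod 161 = 82.
x_0 is neither 1 nor 160, so continue squaring.
x_1 = 82^2 mod 161 = 123.
x_2 = 123^2 mod 161 = 156.
x_3 = 156^2 mod 161 = 25.
x_4 = 25^2 mod 161 = 142.
Reached i = s−1 = 4 without hitting −1: 3 is a Miller–Rabin witness and 161 is composite.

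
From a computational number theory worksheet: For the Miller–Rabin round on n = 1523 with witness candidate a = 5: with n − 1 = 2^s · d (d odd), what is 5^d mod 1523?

1522

n − 1 = 1522 = 2^1 · 761, so s = 1 and d = 761.
Repeated squaring mod 1523: 5^1 ≡ 5, 5^2 ≡ 25, 5^4 ≡ 625, 5^8 ≡ 737, 5^16 ≡ 981, 5^32 ≡ 1348, 5^64 ≡ 165, 5^128 ≡ 1334, 5^256 ≡ 692, 5^512 ≡ 642.
761 = 512 + 128 + 64 + 32 + 16 + 8 + 1, so 5^761 ≡ 642·1334·165·1348·981·737·5 ≡ 1522 (mod 1523).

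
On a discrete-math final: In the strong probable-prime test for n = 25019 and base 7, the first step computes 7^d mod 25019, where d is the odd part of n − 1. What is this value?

11235

n − 1 = 25018 = 2^1 · 12509, so s = 1 and d = 12509.
Repeated squaring mod 25019: 7^1 ≡ 7, 7^2 ≡ 49, 7^4 ≡ 2401, 7^8 ≡ 10431, 7^16 ≡ 23149, 7^32 ≡ 19259, 7^64 ≡ 2406, 7^128 ≡ 9447, 7^256 ≡ 3036, 7^512 ≡ 10304, 7^1024 ≡ 16799, 7^2048 ≡ 17100, 7^4096 ≡ 12947, 7^8192 ≡ 22528.
12509 = 8192 + 4096 + 128 + 64 + 16 + 8 + 4 + 1, so 7^12509 ≡ 22528·12947·9447·2406·23149·10431·2401·7 ≡ 11235 (mod 25019).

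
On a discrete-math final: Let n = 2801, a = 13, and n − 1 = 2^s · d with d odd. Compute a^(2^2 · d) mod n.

1543

n − 1 = 2800 = 2^4 · 175, so s = 4 and d = 175.
Repeated squaring mod 2801: 13^1 ≡ 13, 13^2 ≡ 169, 13^4 ≡ 551, 13^8 ≡ 1093, 13^16 ≡ 1423, 13^32 ≡ 2607, 13^64 ≡ 1223, 13^128 ≡ 2796.
175 = 128 + 32 + 8 + 4 + 2 + 1, so 13^175 ≡ 2796·2607·1093·551·169·13 ≡ 817 (mod 2801).
x_0 = 817.
x_1 = 817^2 mod 2801 = 851.
x_2 = 851^2 mod 2801 = 1543.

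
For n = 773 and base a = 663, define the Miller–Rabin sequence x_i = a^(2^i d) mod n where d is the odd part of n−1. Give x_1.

1

n − 1 = 772 = 2^2 · 193, so s = 2 and d = 193.
x_0 = 663^193 mod 773 = 1.
x_1 = 1^2 mod 773 = 1.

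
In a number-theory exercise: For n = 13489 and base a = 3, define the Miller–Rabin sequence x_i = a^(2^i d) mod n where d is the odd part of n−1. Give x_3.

11194

n − 1 = 13488 = 2^4 · 843, so s = 4 and d = 843.
x_0 = 3^843 mod 13489 = 888.
x_1 = 888^2 mod 13489 = 6182.
x_2 = 6182^2 mod 13489 = 2787.
x_3 = 2787^2 mod 13489 = 11194.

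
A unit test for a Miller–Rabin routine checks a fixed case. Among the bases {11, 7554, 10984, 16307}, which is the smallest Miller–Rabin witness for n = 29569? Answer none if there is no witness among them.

n − 1 = 29568 = 2^7 · 231, so s = 7 and d = 231.
Base 11: x_0 = 11^231 mod 29569 = 8464. x_0 is neither 1 nor 29568, so continue squaring. x_1 = 8464^2 mod 29569 = 23178. x_2 = 23178^2 mod 29569 = 10092. x_3 = 10092^2 mod 29569 = 12828. x_4 = 12828^2 mod 29569 = 6099. x_5 = 6099^2 mod 29569 = 29568. x_5 ≡ −1, so 11 is not a witness.
Base 7554: x_0 = 7554^231 mod 29569 = 18546. x_0 is neither 1 nor 29568, so continue squaring. x_1 = 18546^2 mod 29569 = 7508. x_2 = 7508^2 mod 29569 = 11550. x_3 = 11550^2 mod 29569 = 16741. x_4 = 16741^2 mod 29569 = 6099. x_5 = 6099^2 mod 29569 = 29568. x_5 ≡ −1, so 7554 is not a witness.
Base 10984: x_0 = 10984^231 mod 29569 = 2584. x_0 is neither 1 nor 29568, so continue squaring. x_1 = 2584^2 mod 29569 = 24031. x_2 = 24031^2 mod 29569 = 6391. x_3 = 6391^2 mod 29569 = 10092. x_4 = 10092^2 mod 29569 = 12828. x_5 = 12828^2 mod 29569 = 6099. x_6 = 6099^2 mod 29569 = 29568. x_6 ≡ −1, so 10984 is not a witness.
Base 16307: x_0 = 16307^231 mod 29569 = 22746. x_0 is neither 1 nor 29568, so continue squaring. x_1 = 22746^2 mod 29569 = 11723. x_2 = 11723^2 mod 29569 = 21586. x_3 = 21586^2 mod 29569 = 7094. x_4 = 7094^2 mod 29569 = 27967. x_5 = 27967^2 mod 29569 = 23470. x_6 = 23470^2 mod 29569 = 29568. x_6 ≡ −1, so 16307 is not a witness.
No listed base is a witness for 29569.

none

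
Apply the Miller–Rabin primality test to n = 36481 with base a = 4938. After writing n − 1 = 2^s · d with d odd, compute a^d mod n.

n − 1 = 36480 = 2^7 · 285, so s = 7 and d = 285.
4938^285 mod 36481 = 7641.

7641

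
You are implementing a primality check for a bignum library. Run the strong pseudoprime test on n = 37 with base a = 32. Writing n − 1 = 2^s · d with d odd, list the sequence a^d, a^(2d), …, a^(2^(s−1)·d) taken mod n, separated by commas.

n − 1 = 36 = 2^2 · 9, so s = 2 and d = 9.
x_0 = 32^9 mod 37 = 31.
x_1 = 31^2 mod 37 = 36.

31, 36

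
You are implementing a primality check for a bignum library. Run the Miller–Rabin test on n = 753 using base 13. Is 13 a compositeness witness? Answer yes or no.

yes

n − 1 = 752 = 2^4 · 47, so s = 4 and d = 47.
x_0 = 13^47 mod 753 = 445.
x_0 is neither 1 nor 752, so continue squaring.
x_1 = 445^2 mod 753 = 739.
x_2 = 739^2 mod 753 = 196.
x_3 = 196^2 mod 753 = 13.
Reached i = s−1 = 3 without hitting −1: 13 is a Miller–Rabin witness and 753 is composite.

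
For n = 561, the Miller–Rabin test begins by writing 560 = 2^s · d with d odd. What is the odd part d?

35

Halving: 560 → 280 → 140 → 70 → 35; 35 is odd.
So 560 = 2^4 · 35.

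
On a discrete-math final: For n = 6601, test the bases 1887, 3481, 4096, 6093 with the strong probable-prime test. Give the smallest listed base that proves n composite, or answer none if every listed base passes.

n − 1 = 6600 = 2^3 · 825, so s = 3 and d = 825.
Base 1887: x_0 = 1887^825 mod 6601 = 1. x_0 = 1, so 1887 is not a witness.
Base 3481: x_0 = 3481^825 mod 6601 = 1. x_0 = 1, so 3481 is not a witness.
Base 4096: x_0 = 4096^825 mod 6601 = 1. x_0 = 1, so 4096 is not a witness.
Base 6093: x_0 = 6093^825 mod 6601 = 6600. x_0 = 6600 ≡ −1, so 6093 is not a witness.
No listed base is a witness for 6601.

none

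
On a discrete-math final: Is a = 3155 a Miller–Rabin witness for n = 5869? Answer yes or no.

n − 1 = 5868 = 2^2 · 1467, so s = 2 and d = 1467.
x_0 = 3155^1467 mod 5869 = 1042.
x_0 is neither 1 nor 5868, so continue squaring.
x_1 = 1042^2 mod 5869 = 5868.
x_1 ≡ −1, so 3155 is not a witness.

no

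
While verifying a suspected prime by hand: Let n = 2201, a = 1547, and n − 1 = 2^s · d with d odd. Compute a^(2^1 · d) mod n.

676

n − 1 = 2200 = 2^3 · 275, so s = 3 and d = 275.
x_0 = 1547^275 mod 2201 = 594.
x_1 = 594^2 mod 2201 = 676.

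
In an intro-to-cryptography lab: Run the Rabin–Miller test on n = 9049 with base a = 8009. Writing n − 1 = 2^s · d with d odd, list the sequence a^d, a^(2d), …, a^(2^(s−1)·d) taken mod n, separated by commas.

7687, 9048, 1

n − 1 = 9048 = 2^3 · 1131, so s = 3 and d = 1131.
x_0 = 8009^1131 mod 9049 = 7687.
x_1 = 7687^2 mod 9049 = 9048.
x_2 = 9048^2 mod 9049 = 1.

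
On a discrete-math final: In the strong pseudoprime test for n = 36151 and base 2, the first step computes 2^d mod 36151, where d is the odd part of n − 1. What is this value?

n − 1 = 36150 = 2^1 · 18075, so s = 1 and d = 18075.
2^18075 mod 36151 = 1.

1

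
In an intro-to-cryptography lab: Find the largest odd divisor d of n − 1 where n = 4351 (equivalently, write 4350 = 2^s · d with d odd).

2175

Halving: 4350 → 2175; 2175 is odd.
So 4350 = 2^1 · 2175.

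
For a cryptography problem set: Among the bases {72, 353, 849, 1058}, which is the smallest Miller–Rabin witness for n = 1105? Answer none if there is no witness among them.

n − 1 = 1104 = 2^4 · 69, so s = 4 and d = 69.
Base 72: x_0 = 72^69 mod 1105 = 242. x_0 is neither 1 nor 1104, so continue squaring. x_1 = 242^2 mod 1105 = 1104. x_1 ≡ −1, so 72 is not a witness.
Base 353: x_0 = 353^69 mod 1105 = 863. x_0 is neither 1 nor 1104, so continue squaring. x_1 = 863^2 mod 1105 = 1104. x_1 ≡ −1, so 353 is not a witness.
Base 849: x_0 = 849^69 mod 1105 = 1104. x_0 = 1104 ≡ −1, so 849 is not a witness.
Base 1058: x_0 = 1058^69 mod 1105 = 1058. x_0 is neither 1 nor 1104, so continue squaring. x_1 = 1058^2 mod 1105 = 1104. x_1 ≡ −1, so 1058 is not a witness.
No listed base is a witness for 1105.

none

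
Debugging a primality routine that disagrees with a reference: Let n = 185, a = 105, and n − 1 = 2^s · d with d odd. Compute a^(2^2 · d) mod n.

n − 1 = 184 = 2^3 · 23, so s = 3 and d = 23.
x_0 = 105^23 mod 185 = 80.
x_1 = 80^2 mod 185 = 110.
x_2 = 110^2 mod 185 = 75.

75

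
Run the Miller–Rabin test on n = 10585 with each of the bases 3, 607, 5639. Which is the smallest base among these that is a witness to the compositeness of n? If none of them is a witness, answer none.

n − 1 = 10584 = 2^3 · 1323, so s = 3 and d = 1323.
Base 3: x_0 = 3^1323 mod 10585 = 8422. x_0 is neither 1 nor 10584, so continue squaring. x_1 = 8422^2 mod 10585 = 10584. x_1 ≡ −1, so 3 is not a witness.
Base 607: x_0 = 607^1323 mod 10585 = 4918. x_0 is neither 1 nor 10584, so continue squaring. x_1 = 4918^2 mod 10585 = 10584. x_1 ≡ −1, so 607 is not a witness.
Base 5639: x_0 = 5639^1323 mod 10585 = 10584. x_0 = 10584 ≡ −1, so 5639 is not a witness.
No listed base is a witness for 10585.

none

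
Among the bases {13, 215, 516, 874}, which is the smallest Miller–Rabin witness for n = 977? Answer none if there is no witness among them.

none

n − 1 = 976 = 2^4 · 61, so s = 4 and d = 61.
Base 13: x_0 = 13^61 mod 977 = 52. x_0 is neither 1 nor 976, so continue squaring. x_1 = 52^2 mod 977 = 750. x_2 = 750^2 mod 977 = 725. x_3 = 725^2 mod 977 = 976. x_3 ≡ −1, so 13 is not a witness.
Base 215: x_0 = 215^61 mod 977 = 80. x_0 is neither 1 nor 976, so continue squaring. x_1 = 80^2 mod 977 = 538. x_2 = 538^2 mod 977 = 252. x_3 = 252^2 mod 977 = 976. x_3 ≡ −1, so 215 is not a witness.
Base 516: x_0 = 516^61 mod 977 = 620. x_0 is neither 1 nor 976, so continue squaring. x_1 = 620^2 mod 977 = 439. x_2 = 439^2 mod 977 = 252. x_3 = 252^2 mod 977 = 976. x_3 ≡ −1, so 516 is not a witness.
Base 874: x_0 = 874^61 mod 977 = 439. x_0 is neither 1 nor 976, so continue squaring. x_1 = 439^2 mod 977 = 252. x_2 = 252^2 mod 977 = 976. x_2 ≡ −1, so 874 is not a witness.
No listed base is a witness for 977.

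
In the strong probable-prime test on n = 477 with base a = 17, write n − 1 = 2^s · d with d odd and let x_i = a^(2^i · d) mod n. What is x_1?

46

n − 1 = 476 = 2^2 · 119, so s = 2 and d = 119.
x_0 = 17^119 mod 477 = 188.
x_1 = 188^2 mod 477 = 46.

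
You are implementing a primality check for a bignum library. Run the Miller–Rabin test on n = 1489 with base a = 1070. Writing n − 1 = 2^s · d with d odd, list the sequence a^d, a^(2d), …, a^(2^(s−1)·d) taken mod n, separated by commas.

n − 1 = 1488 = 2^4 · 93, so s = 4 and d = 93.
x_0 = 1070^93 mod 1489 = 656.
x_1 = 656^2 mod 1489 = 15.
x_2 = 15^2 mod 1489 = 225.
x_3 = 225^2 mod 1489 = 1488.

656, 15, 225, 1488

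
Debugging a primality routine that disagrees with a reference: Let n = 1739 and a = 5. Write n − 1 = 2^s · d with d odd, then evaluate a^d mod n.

609

n − 1 = 1738 = 2^1 · 869, so s = 1 and d = 869.
5^869 mod 1739 = 609.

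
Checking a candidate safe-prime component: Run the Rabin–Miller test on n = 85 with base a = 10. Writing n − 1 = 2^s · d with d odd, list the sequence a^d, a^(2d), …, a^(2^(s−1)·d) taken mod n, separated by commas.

n − 1 = 84 = 2^2 · 21, so s = 2 and d = 21.
x_0 = 10^21 mod 85 = 40.
x_1 = 40^2 mod 85 = 70.

40, 70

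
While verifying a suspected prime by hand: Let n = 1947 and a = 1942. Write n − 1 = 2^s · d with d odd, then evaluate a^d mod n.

n − 1 = 1946 = 2^1 · 973, so s = 1 and d = 973.
1942^973 mod 1947 = 40.

40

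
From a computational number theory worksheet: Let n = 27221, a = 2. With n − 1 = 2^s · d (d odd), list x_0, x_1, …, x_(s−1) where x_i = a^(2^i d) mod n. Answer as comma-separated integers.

10271, 12066

n − 1 = 27220 = 2^2 · 6805, so s = 2 and d = 6805.
x_0 = 2^6805 mod 27221 = 10271.
x_1 = 10271^2 mod 27221 = 12066.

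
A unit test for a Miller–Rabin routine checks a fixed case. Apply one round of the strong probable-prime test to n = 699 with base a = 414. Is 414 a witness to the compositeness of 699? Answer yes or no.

yes

n − 1 = 698 = 2^1 · 349, so s = 1 and d = 349.
x_0 = 414^349 mod 699 = 414.
x_0 ∉ {1, 698} and s = 1, so 414 is a Miller–Rabin witness and 699 is composite.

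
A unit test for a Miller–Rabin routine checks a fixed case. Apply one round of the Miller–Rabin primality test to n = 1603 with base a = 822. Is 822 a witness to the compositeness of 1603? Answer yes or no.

n − 1 = 1602 = 2^1 · 801, so s = 1 and d = 801.
Repeated squaring mod 1603: 822^1 ≡ 822, 822^2 ≡ 821, 822^4 ≡ 781, 822^8 ≡ 821, 822^16 ≡ 781, 822^32 ≡ 821, 822^64 ≡ 781, 822^128 ≡ 821, 822^256 ≡ 781, 822^512 ≡ 821.
801 = 512 + 256 + 32 + 1, so 822^801 ≡ 821·781·821·822 ≡ 1602 (mod 1603).
x_0 = 822^801 mod 1603 = 1602.
x_0 = 1602 ≡ −1, so 822 is not a witness.

no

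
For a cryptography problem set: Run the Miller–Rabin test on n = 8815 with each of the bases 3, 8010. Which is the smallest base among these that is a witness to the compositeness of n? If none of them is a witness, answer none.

n − 1 = 8814 = 2^1 · 4407, so s = 1 and d = 4407.
Base 3: x_0 = 3^4407 mod 8815 = 137. x_0 ∉ {1, 8814} and s = 1, so 3 is a Miller–Rabin witness and 8815 is composite.
Base 8010: x_0 = 8010^4407 mod 8815 = 4585. x_0 ∉ {1, 8814} and s = 1, so 8010 is a Miller–Rabin witness and 8815 is composite.
The smallest witness among the given bases is 3.

3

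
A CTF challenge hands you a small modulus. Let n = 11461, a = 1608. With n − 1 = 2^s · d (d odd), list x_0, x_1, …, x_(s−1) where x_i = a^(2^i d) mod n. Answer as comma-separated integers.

n − 1 = 11460 = 2^2 · 2865, so s = 2 and d = 2865.
x_0 = 1608^2865 mod 11461 = 2855.
x_1 = 2855^2 mod 11461 = 2254.

2855, 2254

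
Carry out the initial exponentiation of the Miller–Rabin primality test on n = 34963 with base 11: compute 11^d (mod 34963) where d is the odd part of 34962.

n − 1 = 34962 = 2^1 · 17481, so s = 1 and d = 17481.
Repeated squaring mod 34963: 11^1 ≡ 11, 11^2 ≡ 121, 11^4 ≡ 14641, 11^8 ≡ 728, 11^16 ≡ 5539, 11^32 ≡ 17970, 11^64 ≡ 2632, 11^128 ≡ 4750, 11^256 ≡ 11365, 11^512 ≡ 9903, 11^1024 ≡ 33157, 11^2048 ≡ 10077, 11^4096 ≡ 13377, 11^8192 ≡ 3495, 11^16384 ≡ 12938.
17481 = 16384 + 1024 + 64 + 8 + 1, so 11^17481 ≡ 12938·33157·2632·728·11 ≡ 34962 (mod 34963).

34962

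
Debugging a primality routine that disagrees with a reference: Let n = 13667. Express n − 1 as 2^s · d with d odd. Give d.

6833

Halving: 13666 → 6833; 6833 is odd.
So 13666 = 2^1 · 6833.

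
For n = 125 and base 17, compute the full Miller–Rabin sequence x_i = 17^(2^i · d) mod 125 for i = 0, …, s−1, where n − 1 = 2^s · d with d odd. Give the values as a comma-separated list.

58, 114

n − 1 = 124 = 2^2 · 31, so s = 2 and d = 31.
x_0 = 17^31 mod 125 = 58.
x_1 = 58^2 mod 125 = 114.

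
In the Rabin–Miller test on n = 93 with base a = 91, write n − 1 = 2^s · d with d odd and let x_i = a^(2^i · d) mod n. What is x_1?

n − 1 = 92 = 2^2 · 23, so s = 2 and d = 23.
x_0 = 91^23 mod 93 = 85.
x_1 = 85^2 mod 93 = 64.

64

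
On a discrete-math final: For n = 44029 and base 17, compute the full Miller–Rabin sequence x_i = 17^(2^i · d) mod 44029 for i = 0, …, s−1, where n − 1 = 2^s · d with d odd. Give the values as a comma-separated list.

n − 1 = 44028 = 2^2 · 11007, so s = 2 and d = 11007.
x_0 = 17^11007 mod 44029 = 1.
x_1 = 1^2 mod 44029 = 1.

1, 1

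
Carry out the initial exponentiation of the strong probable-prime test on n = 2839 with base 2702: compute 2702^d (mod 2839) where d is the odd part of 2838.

339

n − 1 = 2838 = 2^1 · 1419, so s = 1 and d = 1419.
Repeated squaring mod 2839: 2702^1 ≡ 2702, 2702^2 ≡ 1735, 2702^4 ≡ 885, 2702^8 ≡ 2500, 2702^16 ≡ 1361, 2702^32 ≡ 1293, 2702^64 ≡ 2517, 2702^128 ≡ 1480, 2702^256 ≡ 1531, 2702^512 ≡ 1786, 2702^1024 ≡ 1599.
1419 = 1024 + 256 + 128 + 8 + 2 + 1, so 2702^1419 ≡ 1599·1531·1480·2500·1735·2702 ≡ 339 (mod 2839).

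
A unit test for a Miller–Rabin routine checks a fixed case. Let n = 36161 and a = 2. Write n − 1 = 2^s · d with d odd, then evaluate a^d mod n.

3671

n − 1 = 36160 = 2^6 · 565, so s = 6 and d = 565.
Repeated squaring mod 36161: 2^1 ≡ 2, 2^2 ≡ 4, 2^4 ≡ 16, 2^8 ≡ 256, 2^16 ≡ 29375, 2^32 ≡ 16843, 2^64 ≡ 3604, 2^128 ≡ 7017, 2^256 ≡ 23168, 2^512 ≡ 18501.
565 = 512 + 32 + 16 + 4 + 1, so 2^565 ≡ 18501·16843·29375·16·2 ≡ 3671 (mod 36161).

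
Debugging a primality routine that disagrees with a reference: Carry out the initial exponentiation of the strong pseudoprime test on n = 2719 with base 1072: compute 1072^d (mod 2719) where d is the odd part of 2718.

n − 1 = 2718 = 2^1 · 1359, so s = 1 and d = 1359.
1072^1359 mod 2719 = 2718.

2718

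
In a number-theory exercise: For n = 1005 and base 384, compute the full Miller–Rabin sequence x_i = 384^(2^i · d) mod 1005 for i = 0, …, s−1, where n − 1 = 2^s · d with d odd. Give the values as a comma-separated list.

n − 1 = 1004 = 2^2 · 251, so s = 2 and d = 251.
x_0 = 384^251 mod 1005 = 624.
x_1 = 624^2 mod 1005 = 441.

624, 441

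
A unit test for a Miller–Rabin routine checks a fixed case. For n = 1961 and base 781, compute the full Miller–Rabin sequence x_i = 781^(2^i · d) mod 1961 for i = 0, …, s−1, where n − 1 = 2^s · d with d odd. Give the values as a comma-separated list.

n − 1 = 1960 = 2^3 · 245, so s = 3 and d = 245.
x_0 = 781^245 mod 1961 = 724.
x_1 = 724^2 mod 1961 = 589.
x_2 = 589^2 mod 1961 = 1785.

724, 589, 1785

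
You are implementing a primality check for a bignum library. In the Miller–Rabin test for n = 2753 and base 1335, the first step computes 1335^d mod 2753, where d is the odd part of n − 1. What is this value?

n − 1 = 2752 = 2^6 · 43, so s = 6 and d = 43.
1335^43 mod 2753 = 835.

835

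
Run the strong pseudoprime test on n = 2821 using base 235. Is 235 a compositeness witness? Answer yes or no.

n − 1 = 2820 = 2^2 · 705, so s = 2 and d = 705.
Repeated squaring mod 2821: 235^1 ≡ 235, 235^2 ≡ 1626, 235^4 ≡ 599, 235^8 ≡ 534, 235^16 ≡ 235, 235^32 ≡ 1626, 235^64 ≡ 599, 235^128 ≡ 534, 235^256 ≡ 235, 235^512 ≡ 1626.
705 = 512 + 128 + 64 + 1, so 235^705 ≡ 1626·534·599·235 ≡ 1 (mod 2821).
x_0 = 235^705 mod 2821 = 1.
x_0 = 1, so 235 is not a witness.

no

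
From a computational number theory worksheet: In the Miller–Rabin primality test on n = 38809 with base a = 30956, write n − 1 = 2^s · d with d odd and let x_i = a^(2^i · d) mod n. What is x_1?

7288

n − 1 = 38808 = 2^3 · 4851, so s = 3 and d = 4851.
Repeated squaring mod 38809: 30956^1 ≡ 30956, 30956^2 ≡ 2108, 30956^4 ≡ 19438, 30956^8 ≡ 30229, 30956^16 ≡ 34536, 30956^32 ≡ 18299, 30956^64 ≡ 9349, 30956^128 ≡ 5933, 30956^256 ≡ 726, 30956^512 ≡ 22559, 30956^1024 ≡ 6064, 30956^2048 ≡ 19973, 30956^4096 ≡ 3018.
4851 = 4096 + 512 + 128 + 64 + 32 + 16 + 2 + 1, so 30956^4851 ≡ 3018·22559·5933·9349·18299·34536·2108·30956 ≡ 10821 (mod 38809).
x_0 = 10821.
x_1 = 10821^2 mod 38809 = 7288.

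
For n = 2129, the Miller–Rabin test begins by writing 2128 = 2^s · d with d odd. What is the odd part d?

Halving: 2128 → 1064 → 532 → 266 → 133; 133 is odd.
So 2128 = 2^4 · 133.

133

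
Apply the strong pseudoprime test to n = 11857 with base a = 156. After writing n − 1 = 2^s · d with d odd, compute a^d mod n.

5197

n − 1 = 11856 = 2^4 · 741, so s = 4 and d = 741.
Repeated squaring mod 11857: 156^1 ≡ 156, 156^2 ≡ 622, 156^4 ≡ 7460, 156^8 ≡ 6699, 156^16 ≡ 9713, 156^32 ≡ 8077, 156^64 ≡ 715, 156^128 ≡ 1374, 156^256 ≡ 2613, 156^512 ≡ 9994.
741 = 512 + 128 + 64 + 32 + 4 + 1, so 156^741 ≡ 9994·1374·715·8077·7460·156 ≡ 5197 (mod 11857).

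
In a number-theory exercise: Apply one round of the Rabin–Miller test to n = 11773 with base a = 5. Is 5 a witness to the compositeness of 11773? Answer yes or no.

n − 1 = 11772 = 2^2 · 2943, so s = 2 and d = 2943.
x_0 = 5^2943 mod 11773 = 11288.
x_0 is neither 1 nor 11772, so continue squaring.
x_1 = 11288^2 mod 11773 = 11538.
Reached i = s−1 = 1 without hitting −1: 5 is a Miller–Rabin witness and 11773 is composite.

yes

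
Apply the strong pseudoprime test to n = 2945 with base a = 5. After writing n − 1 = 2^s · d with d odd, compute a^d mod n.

n − 1 = 2944 = 2^7 · 23, so s = 7 and d = 23.
Repeated squaring mod 2945: 5^1 ≡ 5, 5^2 ≡ 25, 5^4 ≡ 625, 5^8 ≡ 1885, 5^16 ≡ 1555.
23 = 16 + 4 + 2 + 1, so 5^23 ≡ 1555·625·25·5 ≡ 180 (mod 2945).

180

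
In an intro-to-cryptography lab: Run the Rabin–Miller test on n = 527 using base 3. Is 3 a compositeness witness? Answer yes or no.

yes

n − 1 = 526 = 2^1 · 263, so s = 1 and d = 263.
x_0 = 3^263 mod 527 = 11.
x_0 ∉ {1, 526} and s = 1, so 3 is a Miller–Rabin witness and 527 is composite.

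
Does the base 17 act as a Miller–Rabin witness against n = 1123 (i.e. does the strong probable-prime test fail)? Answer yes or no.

n − 1 = 1122 = 2^1 · 561, so s = 1 and d = 561.
x_0 = 17^561 mod 1123 = 1.
x_0 = 1, so 17 is not a witness.

no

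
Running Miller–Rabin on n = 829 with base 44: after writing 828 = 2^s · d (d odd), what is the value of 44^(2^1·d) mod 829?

n − 1 = 828 = 2^2 · 207, so s = 2 and d = 207.
By repeated squaring, 44^207 ≡ 828 (mod 829).
x_0 = 828.
x_1 = 828^2 mod 829 = 1.

1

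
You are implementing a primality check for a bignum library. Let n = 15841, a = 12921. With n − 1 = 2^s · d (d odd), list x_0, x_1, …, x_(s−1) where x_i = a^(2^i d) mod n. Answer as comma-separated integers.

5767, 8030, 8030, 8030, 8030

n − 1 = 15840 = 2^5 · 495, so s = 5 and d = 495.
x_0 = 12921^495 mod 15841 = 5767.
x_1 = 5767^2 mod 15841 = 8030.
x_2 = 8030^2 mod 15841 = 8030.
x_3 = 8030^2 mod 15841 = 8030.
x_4 = 8030^2 mod 15841 = 8030.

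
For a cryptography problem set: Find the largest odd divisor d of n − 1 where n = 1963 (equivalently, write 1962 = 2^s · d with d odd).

981

Halving: 1962 → 981; 981 is odd.
So 1962 = 2^1 · 981.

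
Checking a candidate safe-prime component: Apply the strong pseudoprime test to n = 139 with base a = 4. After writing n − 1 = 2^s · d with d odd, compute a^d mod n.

1

n − 1 = 138 = 2^1 · 69, so s = 1 and d = 69.
Repeated squaring mod 139: 4^1 ≡ 4, 4^2 ≡ 16, 4^4 ≡ 117, 4^8 ≡ 67, 4^16 ≡ 41, 4^32 ≡ 13, 4^64 ≡ 30.
69 = 64 + 4 + 1, so 4^69 ≡ 30·117·4 ≡ 1 (mod 139).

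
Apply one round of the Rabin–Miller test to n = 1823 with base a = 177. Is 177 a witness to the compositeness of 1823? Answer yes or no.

n − 1 = 1822 = 2^1 · 911, so s = 1 and d = 911.
x_0 = 177^911 mod 1823 = 1822.
x_0 = 1822 ≡ −1, so 177 is not a witness.

no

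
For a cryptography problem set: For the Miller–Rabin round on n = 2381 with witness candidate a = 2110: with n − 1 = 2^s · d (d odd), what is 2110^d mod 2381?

n − 1 = 2380 = 2^2 · 595, so s = 2 and d = 595.
2110^595 mod 2381 = 1.

1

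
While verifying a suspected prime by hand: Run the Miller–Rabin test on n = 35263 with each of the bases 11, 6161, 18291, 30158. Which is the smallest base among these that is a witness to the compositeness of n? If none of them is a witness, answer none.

n − 1 = 35262 = 2^1 · 17631, so s = 1 and d = 17631.
Base 11: x_0 = 11^17631 mod 35263 = 3961. x_0 ∉ {1, 35262} and s = 1, so 11 is a Miller–Rabin witness and 35263 is composite.
Base 6161: x_0 = 6161^17631 mod 35263 = 26020. x_0 ∉ {1, 35262} and s = 1, so 6161 is a Miller–Rabin witness and 35263 is composite.
Base 18291: x_0 = 18291^17631 mod 35263 = 22930. x_0 ∉ {1, 35262} and s = 1, so 18291 is a Miller–Rabin witness and 35263 is composite.
Base 30158: x_0 = 30158^17631 mod 35263 = 14543. x_0 ∉ {1, 35262} and s = 1, so 30158 is a Miller–Rabin witness and 35263 is composite.
The smallest witness among the given bases is 11.

11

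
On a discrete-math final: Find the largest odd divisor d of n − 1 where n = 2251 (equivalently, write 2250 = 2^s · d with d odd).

Halving: 2250 → 1125; 1125 is odd.
So 2250 = 2^1 · 1125.

1125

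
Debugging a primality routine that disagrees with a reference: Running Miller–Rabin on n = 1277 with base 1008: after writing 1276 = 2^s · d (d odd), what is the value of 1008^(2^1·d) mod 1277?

n − 1 = 1276 = 2^2 · 319, so s = 2 and d = 319.
x_0 = 1008^319 mod 1277 = 1164.
x_1 = 1164^2 mod 1277 = 1276.

1276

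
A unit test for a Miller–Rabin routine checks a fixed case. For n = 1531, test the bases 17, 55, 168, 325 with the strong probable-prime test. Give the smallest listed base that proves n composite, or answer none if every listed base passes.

n − 1 = 1530 = 2^1 · 765, so s = 1 and d = 765.
Base 17: x_0 = 17^765 mod 1531 = 1. x_0 = 1, so 17 is not a witness.
Base 55: x_0 = 55^765 mod 1531 = 1. x_0 = 1, so 55 is not a witness.
Base 168: x_0 = 168^765 mod 1531 = 1. x_0 = 1, so 168 is not a witness.
Base 325: x_0 = 325^765 mod 1531 = 1. x_0 = 1, so 325 is not a witness.
No listed base is a witness for 1531.

none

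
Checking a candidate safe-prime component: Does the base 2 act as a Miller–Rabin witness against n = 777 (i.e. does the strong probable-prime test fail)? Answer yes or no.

n − 1 = 776 = 2^3 · 97, so s = 3 and d = 97.
x_0 = 2^97 mod 777 = 464.
x_0 is neither 1 nor 776, so continue squaring.
x_1 = 464^2 mod 777 = 67.
x_2 = 67^2 mod 777 = 604.
Reached i = s−1 = 2 without hitting −1: 2 is a Miller–Rabin witness and 777 is composite.

yes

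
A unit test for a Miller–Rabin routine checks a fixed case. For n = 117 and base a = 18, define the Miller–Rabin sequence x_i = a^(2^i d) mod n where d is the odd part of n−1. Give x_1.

n − 1 = 116 = 2^2 · 29, so s = 2 and d = 29.
x_0 = 18^29 mod 117 = 18.
x_1 = 18^2 mod 117 = 90.

90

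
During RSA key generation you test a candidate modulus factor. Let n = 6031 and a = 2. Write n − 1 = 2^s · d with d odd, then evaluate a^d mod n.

n − 1 = 6030 = 2^1 · 3015, so s = 1 and d = 3015.
2^3015 mod 6031 = 1264.

1264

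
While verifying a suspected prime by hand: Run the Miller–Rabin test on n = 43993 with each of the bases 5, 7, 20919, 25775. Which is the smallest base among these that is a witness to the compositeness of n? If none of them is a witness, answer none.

n − 1 = 43992 = 2^3 · 5499, so s = 3 and d = 5499.
Base 5: x_0 = 5^5499 mod 43993 = 9873. x_0 is neither 1 nor 43992, so continue squaring. x_1 = 9873^2 mod 43993 = 31634. x_2 = 31634^2 mod 43993 = 1185. Reached i = s−1 = 2 without hitting −1: 5 is a Miller–Rabin witness and 43993 is composite.
Base 7: x_0 = 7^5499 mod 43993 = 36853. x_0 is neither 1 nor 43992, so continue squaring. x_1 = 36853^2 mod 43993 = 35706. x_2 = 35706^2 mod 43993 = 1296. Reached i = s−1 = 2 without hitting −1: 7 is a Miller–Rabin witness and 43993 is composite.
Base 20919: x_0 = 20919^5499 mod 43993 = 524. x_0 is neither 1 nor 43992, so continue squaring. x_1 = 524^2 mod 43993 = 10618. x_2 = 10618^2 mod 43993 = 31858. Reached i = s−1 = 2 without hitting −1: 20919 is a Miller–Rabin witness and 43993 is composite.
Base 25775: x_0 = 25775^5499 mod 43993 = 42766. x_0 is neither 1 nor 43992, so continue squaring. x_1 = 42766^2 mod 43993 = 9767. x_2 = 9767^2 mod 43993 = 17465. Reached i = s−1 = 2 without hitting −1: 25775 is a Miller–Rabin witness and 43993 is composite.
The smallest witness among the given bases is 5.

5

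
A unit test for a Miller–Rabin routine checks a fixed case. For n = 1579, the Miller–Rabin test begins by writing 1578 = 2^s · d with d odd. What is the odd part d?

789

Halving: 1578 → 789; 789 is odd.
So 1578 = 2^1 · 789.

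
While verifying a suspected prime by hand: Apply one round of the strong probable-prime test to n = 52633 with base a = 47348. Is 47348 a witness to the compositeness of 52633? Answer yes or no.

yes

n − 1 = 52632 = 2^3 · 6579, so s = 3 and d = 6579.
Repeated squaring mod 52633: 47348^1 ≡ 47348, 47348^2 ≡ 35735, 47348^4 ≡ 8379, 47348^8 ≡ 47852, 47348^16 ≡ 15239, 47348^32 ≡ 10325, 47348^64 ≡ 23800, 47348^128 ≡ 3654, 47348^256 ≡ 35567, 47348^512 ≡ 29967, 47348^1024 ≡ 49476, 47348^2048 ≡ 19012, 47348^4096 ≡ 25333.
6579 = 4096 + 2048 + 256 + 128 + 32 + 16 + 2 + 1, so 47348^6579 ≡ 25333·19012·35567·3654·10325·15239·35735·47348 ≡ 8239 (mod 52633).
x_0 = 47348^6579 mod 52633 = 8239.
x_0 is neither 1 nor 52632, so continue squaring.
x_1 = 8239^2 mod 52633 = 37184.
x_2 = 37184^2 mod 52633 = 33579.
Reached i = s−1 = 2 without hitting −1: 47348 is a Miller–Rabin witness and 52633 is composite.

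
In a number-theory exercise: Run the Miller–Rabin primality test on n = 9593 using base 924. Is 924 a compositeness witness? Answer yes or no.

n − 1 = 9592 = 2^3 · 1199, so s = 3 and d = 1199.
x_0 = 924^1199 mod 9593 = 8669.
x_0 is neither 1 nor 9592, so continue squaring.
x_1 = 8669^2 mod 9593 = 9592.
x_1 ≡ −1, so 924 is not a witness.

no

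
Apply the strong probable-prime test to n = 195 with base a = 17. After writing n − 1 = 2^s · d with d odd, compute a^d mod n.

17

n − 1 = 194 = 2^1 · 97, so s = 1 and d = 97.
By repeated squaring, 17^97 ≡ 17 (mod 195).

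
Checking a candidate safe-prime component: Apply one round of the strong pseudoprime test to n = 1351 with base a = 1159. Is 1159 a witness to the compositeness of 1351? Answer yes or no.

no

n − 1 = 1350 = 2^1 · 675, so s = 1 and d = 675.
Repeated squaring mod 1351: 1159^1 ≡ 1159, 1159^2 ≡ 387, 1159^4 ≡ 1159, 1159^8 ≡ 387, 1159^16 ≡ 1159, 1159^32 ≡ 387, 1159^64 ≡ 1159, 1159^128 ≡ 387, 1159^256 ≡ 1159, 1159^512 ≡ 387.
675 = 512 + 128 + 32 + 2 + 1, so 1159^675 ≡ 387·387·387·387·1159 ≡ 1 (mod 1351).
x_0 = 1159^675 mod 1351 = 1.
x_0 = 1, so 1159 is not a witness.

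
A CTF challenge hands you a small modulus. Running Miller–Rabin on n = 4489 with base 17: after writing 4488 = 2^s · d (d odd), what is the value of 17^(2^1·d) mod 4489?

n − 1 = 4488 = 2^3 · 561, so s = 3 and d = 561.
By repeated squaring, 17^561 ≡ 3753 (mod 4489).
x_0 = 3753.
x_1 = 3753^2 mod 4489 = 3016.

3016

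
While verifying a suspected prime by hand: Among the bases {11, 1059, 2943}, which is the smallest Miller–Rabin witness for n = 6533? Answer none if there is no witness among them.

n − 1 = 6532 = 2^2 · 1633, so s = 2 and d = 1633.
Base 11: x_0 = 11^1633 mod 6533 = 3571. x_0 is neither 1 nor 6532, so continue squaring. x_1 = 3571^2 mod 6533 = 6158. Reached i = s−1 = 1 without hitting −1: 11 is a Miller–Rabin witness and 6533 is composite.
Base 1059: x_0 = 1059^1633 mod 6533 = 6158. x_0 is neither 1 nor 6532, so continue squaring. x_1 = 6158^2 mod 6533 = 3432. Reached i = s−1 = 1 without hitting −1: 1059 is a Miller–Rabin witness and 6533 is composite.
Base 2943: x_0 = 2943^1633 mod 6533 = 6297. x_0 is neither 1 nor 6532, so continue squaring. x_1 = 6297^2 mod 6533 = 3432. Reached i = s−1 = 1 without hitting −1: 2943 is a Miller–Rabin witness and 6533 is composite.
The smallest witness among the given bases is 11.

11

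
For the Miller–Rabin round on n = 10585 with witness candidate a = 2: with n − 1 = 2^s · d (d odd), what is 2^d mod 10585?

n − 1 = 10584 = 2^3 · 1323, so s = 3 and d = 1323.
2^1323 mod 10585 = 7958.

7958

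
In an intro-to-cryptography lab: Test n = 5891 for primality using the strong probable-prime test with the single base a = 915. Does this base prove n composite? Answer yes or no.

yes

n − 1 = 5890 = 2^1 · 2945, so s = 1 and d = 2945.
By repeated squaring, 915^2945 ≡ 3904 (mod 5891).
x_0 = 915^2945 mod 5891 = 3904.
x_0 ∉ {1, 5890} and s = 1, so 915 is a Miller–Rabin witness and 5891 is composite.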